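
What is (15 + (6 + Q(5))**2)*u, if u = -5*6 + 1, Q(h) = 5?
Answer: -3944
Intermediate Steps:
u = -29 (u = -30 + 1 = -29)
(15 + (6 + Q(5))**2)*u = (15 + (6 + 5)**2)*(-29) = (15 + 11**2)*(-29) = (15 + 121)*(-29) = 136*(-29) = -3944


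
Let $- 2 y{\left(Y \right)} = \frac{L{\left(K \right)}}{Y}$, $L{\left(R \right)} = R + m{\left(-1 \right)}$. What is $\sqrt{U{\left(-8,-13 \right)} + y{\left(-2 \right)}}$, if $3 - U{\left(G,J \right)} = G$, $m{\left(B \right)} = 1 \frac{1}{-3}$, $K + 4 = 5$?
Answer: $\frac{\sqrt{402}}{6} \approx 3.3417$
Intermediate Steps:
$K = 1$ ($K = -4 + 5 = 1$)
$m{\left(B \right)} = - \frac{1}{3}$ ($m{\left(B \right)} = 1 \left(- \frac{1}{3}\right) = - \frac{1}{3}$)
$L{\left(R \right)} = - \frac{1}{3} + R$ ($L{\left(R \right)} = R - \frac{1}{3} = - \frac{1}{3} + R$)
$U{\left(G,J \right)} = 3 - G$
$y{\left(Y \right)} = - \frac{1}{3 Y}$ ($y{\left(Y \right)} = - \frac{\left(- \frac{1}{3} + 1\right) \frac{1}{Y}}{2} = - \frac{\frac{2}{3} \frac{1}{Y}}{2} = - \frac{1}{3 Y}$)
$\sqrt{U{\left(-8,-13 \right)} + y{\left(-2 \right)}} = \sqrt{\left(3 - -8\right) - \frac{1}{3 \left(-2\right)}} = \sqrt{\left(3 + 8\right) - - \frac{1}{6}} = \sqrt{11 + \frac{1}{6}} = \sqrt{\frac{67}{6}} = \frac{\sqrt{402}}{6}$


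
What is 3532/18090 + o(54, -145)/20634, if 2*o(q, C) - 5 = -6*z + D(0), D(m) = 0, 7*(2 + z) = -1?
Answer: 170428547/870961140 ≈ 0.19568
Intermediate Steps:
z = -15/7 (z = -2 + (⅐)*(-1) = -2 - ⅐ = -15/7 ≈ -2.1429)
o(q, C) = 125/14 (o(q, C) = 5/2 + (-6*(-15/7) + 0)/2 = 5/2 + (90/7 + 0)/2 = 5/2 + (½)*(90/7) = 5/2 + 45/7 = 125/14)
3532/18090 + o(54, -145)/20634 = 3532/18090 + (125/14)/20634 = 3532*(1/18090) + (125/14)*(1/20634) = 1766/9045 + 125/288876 = 170428547/870961140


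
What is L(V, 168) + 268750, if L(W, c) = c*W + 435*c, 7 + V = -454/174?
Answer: 9866254/29 ≈ 3.4022e+5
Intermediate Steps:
V = -836/87 (V = -7 - 454/174 = -7 - 454*1/174 = -7 - 227/87 = -836/87 ≈ -9.6092)
L(W, c) = 435*c + W*c (L(W, c) = W*c + 435*c = 435*c + W*c)
L(V, 168) + 268750 = 168*(435 - 836/87) + 268750 = 168*(37009/87) + 268750 = 2072504/29 + 268750 = 9866254/29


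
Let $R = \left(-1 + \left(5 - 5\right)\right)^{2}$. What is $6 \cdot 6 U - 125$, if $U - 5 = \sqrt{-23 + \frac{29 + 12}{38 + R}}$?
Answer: $55 + \frac{24 i \sqrt{8346}}{13} \approx 55.0 + 168.66 i$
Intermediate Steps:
$R = 1$ ($R = \left(-1 + 0\right)^{2} = \left(-1\right)^{2} = 1$)
$U = 5 + \frac{2 i \sqrt{8346}}{39}$ ($U = 5 + \sqrt{-23 + \frac{29 + 12}{38 + 1}} = 5 + \sqrt{-23 + \frac{41}{39}} = 5 + \sqrt{- \frac{856}{39}} = 5 + \frac{2 i \sqrt{8346}}{39} \approx 5.0 + 4.6849 i$)
$6 \cdot 6 U - 125 = 6 \cdot 6 \left(5 + \frac{2 i \sqrt{8346}}{39}\right) - 125 = 36 \left(5 + \frac{2 i \sqrt{8346}}{39}\right) - 125 = \left(180 + \frac{24 i \sqrt{8346}}{13}\right) - 125 = 55 + \frac{24 i \sqrt{8346}}{13}$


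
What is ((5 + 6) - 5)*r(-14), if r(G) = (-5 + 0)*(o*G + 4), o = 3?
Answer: 1140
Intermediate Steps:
r(G) = -20 - 15*G (r(G) = (-5 + 0)*(3*G + 4) = -5*(4 + 3*G) = -20 - 15*G)
((5 + 6) - 5)*r(-14) = ((5 + 6) - 5)*(-20 - 15*(-14)) = (11 - 5)*(-20 + 210) = 6*190 = 1140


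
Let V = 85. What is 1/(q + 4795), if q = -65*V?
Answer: -1/730 ≈ -0.0013699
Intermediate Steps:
q = -5525 (q = -65*85 = -5525)
1/(q + 4795) = 1/(-5525 + 4795) = 1/(-730) = -1/730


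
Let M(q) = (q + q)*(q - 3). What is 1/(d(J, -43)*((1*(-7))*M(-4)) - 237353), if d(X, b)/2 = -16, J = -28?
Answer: -1/224809 ≈ -4.4482e-6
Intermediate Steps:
d(X, b) = -32 (d(X, b) = 2*(-16) = -32)
M(q) = 2*q*(-3 + q) (M(q) = (2*q)*(-3 + q) = 2*q*(-3 + q))
1/(d(J, -43)*((1*(-7))*M(-4)) - 237353) = 1/(-32*1*(-7)*2*(-4)*(-3 - 4) - 237353) = 1/(-(-224)*2*(-4)*(-7) - 237353) = 1/(-(-224)*56 - 237353) = 1/(-32*(-392) - 237353) = 1/(12544 - 237353) = 1/(-224809) = -1/224809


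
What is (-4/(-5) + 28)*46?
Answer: 6624/5 ≈ 1324.8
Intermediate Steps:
(-4/(-5) + 28)*46 = (-4*(-⅕) + 28)*46 = (⅘ + 28)*46 = (144/5)*46 = 6624/5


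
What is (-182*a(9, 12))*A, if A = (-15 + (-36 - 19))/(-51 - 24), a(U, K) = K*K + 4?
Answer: -377104/15 ≈ -25140.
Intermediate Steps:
a(U, K) = 4 + K**2 (a(U, K) = K**2 + 4 = 4 + K**2)
A = 14/15 (A = (-15 - 55)/(-75) = -70*(-1/75) = 14/15 ≈ 0.93333)
(-182*a(9, 12))*A = -182*(4 + 12**2)*(14/15) = -182*(4 + 144)*(14/15) = -182*148*(14/15) = -26936*14/15 = -377104/15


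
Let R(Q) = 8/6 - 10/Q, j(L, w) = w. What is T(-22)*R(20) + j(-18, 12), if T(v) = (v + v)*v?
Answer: 2456/3 ≈ 818.67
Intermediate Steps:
T(v) = 2*v² (T(v) = (2*v)*v = 2*v²)
R(Q) = 4/3 - 10/Q (R(Q) = 8*(⅙) - 10/Q = 4/3 - 10/Q)
T(-22)*R(20) + j(-18, 12) = (2*(-22)²)*(4/3 - 10/20) + 12 = (2*484)*(4/3 - 10*1/20) + 12 = 968*(4/3 - ½) + 12 = 968*(⅚) + 12 = 2420/3 + 12 = 2456/3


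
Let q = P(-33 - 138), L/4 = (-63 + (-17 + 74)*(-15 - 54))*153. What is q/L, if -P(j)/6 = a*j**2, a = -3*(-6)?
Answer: 3249/2516 ≈ 1.2913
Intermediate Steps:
a = 18
L = -2445552 (L = 4*((-63 + (-17 + 74)*(-15 - 54))*153) = 4*((-63 + 57*(-69))*153) = 4*((-63 - 3933)*153) = 4*(-3996*153) = 4*(-611388) = -2445552)
P(j) = -108*j**2
q = -3158028 (q = -108*(-33 - 138)**2 = -108*(-171)**2 = -108*29241 = -3158028)
q/L = -3158028/(-2445552) = -3158028*(-1/2445552) = 3249/2516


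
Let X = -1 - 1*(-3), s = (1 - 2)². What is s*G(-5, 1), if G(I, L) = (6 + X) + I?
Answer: 3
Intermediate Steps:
s = 1 (s = (-1)² = 1)
X = 2 (X = -1 + 3 = 2)
G(I, L) = 8 + I (G(I, L) = (6 + 2) + I = 8 + I)
s*G(-5, 1) = 1*(8 - 5) = 1*3 = 3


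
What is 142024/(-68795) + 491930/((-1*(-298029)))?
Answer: -8484946346/20502905055 ≈ -0.41384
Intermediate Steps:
142024/(-68795) + 491930/((-1*(-298029))) = 142024*(-1/68795) + 491930/298029 = -142024/68795 + 491930*(1/298029) = -142024/68795 + 491930/298029 = -8484946346/20502905055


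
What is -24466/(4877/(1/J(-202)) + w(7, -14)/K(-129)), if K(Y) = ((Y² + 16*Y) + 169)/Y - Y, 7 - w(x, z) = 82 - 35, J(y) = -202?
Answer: 4636307/186687199 ≈ 0.024835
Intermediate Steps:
w(x, z) = -40 (w(x, z) = 7 - (82 - 35) = 7 - 1*47 = 7 - 47 = -40)
K(Y) = -Y + (169 + Y² + 16*Y)/Y (K(Y) = (169 + Y² + 16*Y)/Y - Y = -Y + (169 + Y² + 16*Y)/Y)
-24466/(4877/(1/J(-202)) + w(7, -14)/K(-129)) = -24466/(4877/(1/(-202)) - 40/(16 + 169/(-129))) = -24466/(4877/(-1/202) - 40/(16 + 169*(-1/129))) = -24466/(4877*(-202) - 40/(16 - 169/129)) = -24466/(-985154 - 40/1895/129) = -24466/(-985154 - 40*129/1895) = -24466/(-985154 - 1032/379) = -24466/(-373374398/379) = -24466*(-379/373374398) = 4636307/186687199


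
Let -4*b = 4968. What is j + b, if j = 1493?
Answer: 251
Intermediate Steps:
b = -1242 (b = -¼*4968 = -1242)
j + b = 1493 - 1242 = 251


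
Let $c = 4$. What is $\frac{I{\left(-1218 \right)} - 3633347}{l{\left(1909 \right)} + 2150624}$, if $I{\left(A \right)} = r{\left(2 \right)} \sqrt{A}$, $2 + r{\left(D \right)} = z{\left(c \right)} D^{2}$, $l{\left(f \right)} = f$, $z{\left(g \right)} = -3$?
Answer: $- \frac{3633347}{2152533} - \frac{14 i \sqrt{1218}}{2152533} \approx -1.6879 - 0.00022699 i$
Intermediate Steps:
$r{\left(D \right)} = -2 - 3 D^{2}$
$I{\left(A \right)} = - 14 \sqrt{A}$ ($I{\left(A \right)} = \left(-2 - 3 \cdot 2^{2}\right) \sqrt{A} = \left(-2 - 12\right) \sqrt{A} = - 14 \sqrt{A}$)
$\frac{I{\left(-1218 \right)} - 3633347}{l{\left(1909 \right)} + 2150624} = \frac{- 14 \sqrt{-1218} - 3633347}{1909 + 2150624} = \frac{- 14 i \sqrt{1218} - 3633347}{2152533} = \left(- 14 i \sqrt{1218} - 3633347\right) \frac{1}{2152533} = \left(-3633347 - 14 i \sqrt{1218}\right) \frac{1}{2152533} = - \frac{3633347}{2152533} - \frac{14 i \sqrt{1218}}{2152533}$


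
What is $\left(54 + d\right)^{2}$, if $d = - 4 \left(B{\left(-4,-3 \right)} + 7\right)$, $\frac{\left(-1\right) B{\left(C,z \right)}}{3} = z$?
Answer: $100$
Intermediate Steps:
$B{\left(C,z \right)} = - 3 z$
$d = -64$ ($d = - 4 \left(\left(-3\right) \left(-3\right) + 7\right) = - 4 \left(9 + 7\right) = \left(-4\right) 16 = -64$)
$\left(54 + d\right)^{2} = \left(54 - 64\right)^{2} = \left(-10\right)^{2} = 100$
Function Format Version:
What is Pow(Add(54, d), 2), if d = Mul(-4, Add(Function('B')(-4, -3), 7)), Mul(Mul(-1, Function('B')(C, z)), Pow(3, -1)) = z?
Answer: 100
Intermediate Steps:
Function('B')(C, z) = Mul(-3, z)
d = -64 (d = Mul(-4, Add(Mul(-3, -3), 7)) = Mul(-4, Add(9, 7)) = Mul(-4, 16) = -64)
Pow(Add(54, d), 2) = Pow(Add(54, -64), 2) = Pow(-10, 2) = 100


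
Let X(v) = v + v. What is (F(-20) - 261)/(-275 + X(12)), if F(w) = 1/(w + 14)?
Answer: 1567/1506 ≈ 1.0405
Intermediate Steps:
X(v) = 2*v
F(w) = 1/(14 + w)
(F(-20) - 261)/(-275 + X(12)) = (1/(14 - 20) - 261)/(-275 + 2*12) = (1/(-6) - 261)/(-275 + 24) = (-⅙ - 261)/(-251) = -1567/6*(-1/251) = 1567/1506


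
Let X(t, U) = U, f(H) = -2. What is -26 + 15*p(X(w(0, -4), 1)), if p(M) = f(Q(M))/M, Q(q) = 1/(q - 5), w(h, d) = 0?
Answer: -56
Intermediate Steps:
Q(q) = 1/(-5 + q)
p(M) = -2/M
-26 + 15*p(X(w(0, -4), 1)) = -26 + 15*(-2/1) = -26 + 15*(-2*1) = -26 + 15*(-2) = -26 - 30 = -56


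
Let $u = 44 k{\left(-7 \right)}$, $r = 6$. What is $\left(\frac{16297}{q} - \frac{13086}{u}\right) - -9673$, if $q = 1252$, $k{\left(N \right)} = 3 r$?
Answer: $\frac{33292068}{3443} \approx 9669.5$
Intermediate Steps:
$k{\left(N \right)} = 18$ ($k{\left(N \right)} = 3 \cdot 6 = 18$)
$u = 792$ ($u = 44 \cdot 18 = 792$)
$\left(\frac{16297}{q} - \frac{13086}{u}\right) - -9673 = \left(\frac{16297}{1252} - \frac{13086}{792}\right) - -9673 = \left(16297 \cdot \frac{1}{1252} - \frac{727}{44}\right) + 9673 = \left(\frac{16297}{1252} - \frac{727}{44}\right) + 9673 = - \frac{12071}{3443} + 9673 = \frac{33292068}{3443}$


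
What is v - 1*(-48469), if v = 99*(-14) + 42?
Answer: 47125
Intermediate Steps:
v = -1344 (v = -1386 + 42 = -1344)
v - 1*(-48469) = -1344 - 1*(-48469) = -1344 + 48469 = 47125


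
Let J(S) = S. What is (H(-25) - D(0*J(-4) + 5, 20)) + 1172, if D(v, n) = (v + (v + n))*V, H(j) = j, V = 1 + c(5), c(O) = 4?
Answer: 997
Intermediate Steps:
V = 5 (V = 1 + 4 = 5)
D(v, n) = 5*n + 10*v (D(v, n) = (v + (v + n))*5 = (v + (n + v))*5 = (n + 2*v)*5 = 5*n + 10*v)
(H(-25) - D(0*J(-4) + 5, 20)) + 1172 = (-25 - (5*20 + 10*(0*(-4) + 5))) + 1172 = (-25 - (100 + 10*(0 + 5))) + 1172 = (-25 - (100 + 10*5)) + 1172 = (-25 - (100 + 50)) + 1172 = (-25 - 1*150) + 1172 = (-25 - 150) + 1172 = -175 + 1172 = 997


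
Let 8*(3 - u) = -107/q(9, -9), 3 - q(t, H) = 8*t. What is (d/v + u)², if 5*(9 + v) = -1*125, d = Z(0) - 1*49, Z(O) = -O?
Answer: 1588580449/88059456 ≈ 18.040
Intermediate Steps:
q(t, H) = 3 - 8*t
u = 1549/552 (u = 3 - (-107)/(8*(3 - 8*9)) = 3 - (-107)/(8*(3 - 72)) = 3 - (-107)/(8*(-69)) = 3 - (-107)*(-1)/(8*69) = 3 - ⅛*107/69 = 3 - 107/552 = 1549/552 ≈ 2.8062)
d = -49 (d = -1*0 - 1*49 = 0 - 49 = -49)
v = -34 (v = -9 + (-1*125)/5 = -9 + (⅕)*(-125) = -9 - 25 = -34)
(d/v + u)² = (-49/(-34) + 1549/552)² = (-49*(-1/34) + 1549/552)² = (49/34 + 1549/552)² = (39857/9384)² = 1588580449/88059456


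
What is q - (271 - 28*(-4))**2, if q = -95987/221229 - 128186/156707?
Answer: -5085477147703570/34668132903 ≈ -1.4669e+5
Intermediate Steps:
q = -43400295403/34668132903 (q = -95987*1/221229 - 128186*1/156707 = -95987/221229 - 128186/156707 = -43400295403/34668132903 ≈ -1.2519)
q - (271 - 28*(-4))**2 = -43400295403/34668132903 - (271 - 28*(-4))**2 = -43400295403/34668132903 - (271 + 112)**2 = -43400295403/34668132903 - 1*383**2 = -43400295403/34668132903 - 1*146689 = -43400295403/34668132903 - 146689 = -5085477147703570/34668132903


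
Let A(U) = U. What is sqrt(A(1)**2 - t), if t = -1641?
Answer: sqrt(1642) ≈ 40.522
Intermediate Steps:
sqrt(A(1)**2 - t) = sqrt(1**2 - 1*(-1641)) = sqrt(1 + 1641) = sqrt(1642)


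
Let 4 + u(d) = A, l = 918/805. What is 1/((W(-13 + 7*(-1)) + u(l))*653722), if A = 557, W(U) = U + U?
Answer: 1/335359386 ≈ 2.9819e-9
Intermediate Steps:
W(U) = 2*U
l = 918/805 (l = 918*(1/805) = 918/805 ≈ 1.1404)
u(d) = 553 (u(d) = -4 + 557 = 553)
1/((W(-13 + 7*(-1)) + u(l))*653722) = 1/((2*(-13 + 7*(-1)) + 553)*653722) = (1/653722)/(2*(-13 - 7) + 553) = (1/653722)/(2*(-20) + 553) = (1/653722)/(-40 + 553) = (1/653722)/513 = (1/513)*(1/653722) = 1/335359386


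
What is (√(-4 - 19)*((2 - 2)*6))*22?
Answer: 0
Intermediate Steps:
(√(-4 - 19)*((2 - 2)*6))*22 = (√(-23)*(0*6))*22 = ((I*√23)*0)*22 = 0*22 = 0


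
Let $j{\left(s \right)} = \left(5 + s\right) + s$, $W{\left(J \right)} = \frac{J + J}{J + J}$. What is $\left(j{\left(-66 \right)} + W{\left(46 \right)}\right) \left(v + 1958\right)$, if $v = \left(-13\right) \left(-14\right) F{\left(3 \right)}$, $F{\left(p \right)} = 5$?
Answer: $-361368$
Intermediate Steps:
$W{\left(J \right)} = 1$ ($W{\left(J \right)} = \frac{2 J}{2 J} = 2 J \frac{1}{2 J} = 1$)
$j{\left(s \right)} = 5 + 2 s$
$v = 910$ ($v = \left(-13\right) \left(-14\right) 5 = 182 \cdot 5 = 910$)
$\left(j{\left(-66 \right)} + W{\left(46 \right)}\right) \left(v + 1958\right) = \left(\left(5 + 2 \left(-66\right)\right) + 1\right) \left(910 + 1958\right) = \left(\left(5 - 132\right) + 1\right) 2868 = \left(-127 + 1\right) 2868 = \left(-126\right) 2868 = -361368$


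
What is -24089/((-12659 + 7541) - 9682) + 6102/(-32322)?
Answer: 114715843/79727600 ≈ 1.4388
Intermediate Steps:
-24089/((-12659 + 7541) - 9682) + 6102/(-32322) = -24089/(-5118 - 9682) + 6102*(-1/32322) = -24089/(-14800) - 1017/5387 = -24089*(-1/14800) - 1017/5387 = 24089/14800 - 1017/5387 = 114715843/79727600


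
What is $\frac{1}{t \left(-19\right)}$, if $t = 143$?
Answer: $- \frac{1}{2717} \approx -0.00036805$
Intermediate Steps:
$\frac{1}{t \left(-19\right)} = \frac{1}{143 \left(-19\right)} = \frac{1}{-2717} = - \frac{1}{2717}$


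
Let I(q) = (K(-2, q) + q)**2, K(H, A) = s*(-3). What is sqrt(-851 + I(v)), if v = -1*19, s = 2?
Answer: I*sqrt(226) ≈ 15.033*I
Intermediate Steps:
K(H, A) = -6 (K(H, A) = 2*(-3) = -6)
v = -19
I(q) = (-6 + q)**2
sqrt(-851 + I(v)) = sqrt(-851 + (-6 - 19)**2) = sqrt(-851 + (-25)**2) = sqrt(-851 + 625) = sqrt(-226) = I*sqrt(226)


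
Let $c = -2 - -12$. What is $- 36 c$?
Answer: $-360$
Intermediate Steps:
$c = 10$ ($c = -2 + 12 = 10$)
$- 36 c = \left(-36\right) 10 = -360$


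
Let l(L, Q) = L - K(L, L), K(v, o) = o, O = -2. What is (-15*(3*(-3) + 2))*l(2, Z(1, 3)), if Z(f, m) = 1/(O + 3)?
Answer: 0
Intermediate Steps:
Z(f, m) = 1 (Z(f, m) = 1/(-2 + 3) = 1/1 = 1)
l(L, Q) = 0 (l(L, Q) = L - L = 0)
(-15*(3*(-3) + 2))*l(2, Z(1, 3)) = -15*(3*(-3) + 2)*0 = -15*(-9 + 2)*0 = -15*(-7)*0 = 105*0 = 0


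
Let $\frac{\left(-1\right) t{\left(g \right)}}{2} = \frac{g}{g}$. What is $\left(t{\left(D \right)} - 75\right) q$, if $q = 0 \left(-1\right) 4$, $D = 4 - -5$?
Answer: $0$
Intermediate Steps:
$D = 9$ ($D = 4 + 5 = 9$)
$t{\left(g \right)} = -2$ ($t{\left(g \right)} = - 2 \frac{g}{g} = \left(-2\right) 1 = -2$)
$q = 0$ ($q = 0 \cdot 4 = 0$)
$\left(t{\left(D \right)} - 75\right) q = \left(-2 - 75\right) 0 = \left(-77\right) 0 = 0$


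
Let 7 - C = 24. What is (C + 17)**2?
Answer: 0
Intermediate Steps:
C = -17 (C = 7 - 1*24 = 7 - 24 = -17)
(C + 17)**2 = (-17 + 17)**2 = 0**2 = 0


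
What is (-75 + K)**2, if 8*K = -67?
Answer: 444889/64 ≈ 6951.4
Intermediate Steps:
K = -67/8 (K = (1/8)*(-67) = -67/8 ≈ -8.3750)
(-75 + K)**2 = (-75 - 67/8)**2 = (-667/8)**2 = 444889/64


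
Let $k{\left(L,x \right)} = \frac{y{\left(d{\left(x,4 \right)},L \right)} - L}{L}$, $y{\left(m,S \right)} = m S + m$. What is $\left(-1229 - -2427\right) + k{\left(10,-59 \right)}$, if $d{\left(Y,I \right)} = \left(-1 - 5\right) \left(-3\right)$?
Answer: $\frac{6084}{5} \approx 1216.8$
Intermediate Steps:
$d{\left(Y,I \right)} = 18$ ($d{\left(Y,I \right)} = \left(-6\right) \left(-3\right) = 18$)
$y{\left(m,S \right)} = m + S m$ ($y{\left(m,S \right)} = S m + m = m + S m$)
$k{\left(L,x \right)} = \frac{18 + 17 L}{L}$ ($k{\left(L,x \right)} = \frac{18 \left(1 + L\right) - L}{L} = \frac{\left(18 + 18 L\right) - L}{L} = \frac{18 + 17 L}{L}$)
$\left(-1229 - -2427\right) + k{\left(10,-59 \right)} = \left(-1229 - -2427\right) + \left(17 + \frac{18}{10}\right) = \left(-1229 + 2427\right) + \left(17 + 18 \cdot \frac{1}{10}\right) = 1198 + \left(17 + \frac{9}{5}\right) = 1198 + \frac{94}{5} = \frac{6084}{5}$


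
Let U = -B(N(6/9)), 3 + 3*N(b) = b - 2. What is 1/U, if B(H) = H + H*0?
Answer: 9/13 ≈ 0.69231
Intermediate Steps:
N(b) = -5/3 + b/3 (N(b) = -1 + (b - 2)/3 = -1 + (-2 + b)/3 = -1 + (-⅔ + b/3) = -5/3 + b/3)
B(H) = H (B(H) = H + 0 = H)
U = 13/9 (U = -(-5/3 + (6/9)/3) = -(-5/3 + (6*(⅑))/3) = -(-5/3 + (⅓)*(⅔)) = -(-5/3 + 2/9) = -1*(-13/9) = 13/9 ≈ 1.4444)
1/U = 1/(13/9) = 9/13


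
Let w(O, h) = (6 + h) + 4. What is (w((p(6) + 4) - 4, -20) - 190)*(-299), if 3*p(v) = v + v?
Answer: 59800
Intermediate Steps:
p(v) = 2*v/3 (p(v) = (v + v)/3 = (2*v)/3 = 2*v/3)
w(O, h) = 10 + h
(w((p(6) + 4) - 4, -20) - 190)*(-299) = ((10 - 20) - 190)*(-299) = (-10 - 190)*(-299) = -200*(-299) = 59800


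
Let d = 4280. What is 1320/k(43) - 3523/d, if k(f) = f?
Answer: 5498111/184040 ≈ 29.875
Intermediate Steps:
1320/k(43) - 3523/d = 1320/43 - 3523/4280 = 5498111/184040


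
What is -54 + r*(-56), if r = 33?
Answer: -1902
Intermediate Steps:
-54 + r*(-56) = -54 + 33*(-56) = -54 - 1848 = -1902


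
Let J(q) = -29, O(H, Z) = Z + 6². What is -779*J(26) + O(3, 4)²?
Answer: 24191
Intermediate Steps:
O(H, Z) = 36 + Z (O(H, Z) = Z + 36 = 36 + Z)
-779*J(26) + O(3, 4)² = -779*(-29) + (36 + 4)² = 22591 + 40² = 22591 + 1600 = 24191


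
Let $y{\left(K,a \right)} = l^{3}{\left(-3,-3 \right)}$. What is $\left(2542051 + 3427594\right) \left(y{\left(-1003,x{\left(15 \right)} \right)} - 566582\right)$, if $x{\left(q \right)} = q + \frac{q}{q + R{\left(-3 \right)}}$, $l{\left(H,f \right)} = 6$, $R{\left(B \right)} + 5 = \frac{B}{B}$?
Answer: $-3381003960070$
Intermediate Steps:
$R{\left(B \right)} = -4$ ($R{\left(B \right)} = -5 + \frac{B}{B} = -5 + 1 = -4$)
$x{\left(q \right)} = q + \frac{q}{-4 + q}$ ($x{\left(q \right)} = q + \frac{q}{q - 4} = q + \frac{q}{-4 + q}$)
$y{\left(K,a \right)} = 216$ ($y{\left(K,a \right)} = 6^{3} = 216$)
$\left(2542051 + 3427594\right) \left(y{\left(-1003,x{\left(15 \right)} \right)} - 566582\right) = \left(2542051 + 3427594\right) \left(216 - 566582\right) = 5969645 \left(-566366\right) = -3381003960070$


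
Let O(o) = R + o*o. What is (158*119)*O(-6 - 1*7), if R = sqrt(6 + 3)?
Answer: 3233944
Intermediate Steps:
R = 3 (R = sqrt(9) = 3)
O(o) = 3 + o**2 (O(o) = 3 + o*o = 3 + o**2)
(158*119)*O(-6 - 1*7) = (158*119)*(3 + (-6 - 1*7)**2) = 18802*(3 + (-6 - 7)**2) = 18802*(3 + (-13)**2) = 18802*(3 + 169) = 18802*172 = 3233944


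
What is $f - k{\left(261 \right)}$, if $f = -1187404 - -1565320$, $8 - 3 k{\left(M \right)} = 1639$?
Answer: $\frac{1135379}{3} \approx 3.7846 \cdot 10^{5}$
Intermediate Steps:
$k{\left(M \right)} = - \frac{1631}{3}$ ($k{\left(M \right)} = \frac{8}{3} - \frac{1639}{3} = - \frac{1631}{3}$)
$f = 377916$ ($f = -1187404 + 1565320 = 377916$)
$f - k{\left(261 \right)} = 377916 - - \frac{1631}{3} = 377916 + \frac{1631}{3} = \frac{1135379}{3}$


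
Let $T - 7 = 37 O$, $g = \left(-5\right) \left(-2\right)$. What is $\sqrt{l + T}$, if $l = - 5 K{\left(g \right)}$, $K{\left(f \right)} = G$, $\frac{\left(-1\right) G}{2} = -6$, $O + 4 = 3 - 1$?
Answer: $i \sqrt{127} \approx 11.269 i$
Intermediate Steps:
$O = -2$ ($O = -4 + \left(3 - 1\right) = -4 + 2 = -2$)
$G = 12$ ($G = \left(-2\right) \left(-6\right) = 12$)
$g = 10$
$K{\left(f \right)} = 12$
$T = -67$ ($T = 7 + 37 \left(-2\right) = 7 - 74 = -67$)
$l = -60$ ($l = \left(-5\right) 12 = -60$)
$\sqrt{l + T} = \sqrt{-60 - 67} = \sqrt{-127} = i \sqrt{127}$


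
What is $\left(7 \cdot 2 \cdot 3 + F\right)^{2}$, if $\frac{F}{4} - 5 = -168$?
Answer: $372100$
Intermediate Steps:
$F = -652$ ($F = 20 + 4 \left(-168\right) = 20 - 672 = -652$)
$\left(7 \cdot 2 \cdot 3 + F\right)^{2} = \left(7 \cdot 2 \cdot 3 - 652\right)^{2} = \left(14 \cdot 3 - 652\right)^{2} = \left(42 - 652\right)^{2} = \left(-610\right)^{2} = 372100$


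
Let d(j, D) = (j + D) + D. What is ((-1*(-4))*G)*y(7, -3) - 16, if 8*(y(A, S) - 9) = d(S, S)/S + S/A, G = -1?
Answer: -373/7 ≈ -53.286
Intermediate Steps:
d(j, D) = j + 2*D (d(j, D) = (D + j) + D = j + 2*D)
y(A, S) = 75/8 + S/(8*A) (y(A, S) = 9 + ((S + 2*S)/S + S/A)/8 = 9 + ((3*S)/S + S/A)/8 = 9 + (3 + S/A)/8 = 9 + (3/8 + S/(8*A)) = 75/8 + S/(8*A))
((-1*(-4))*G)*y(7, -3) - 16 = (-1*(-4)*(-1))*((1/8)*(-3 + 75*7)/7) - 16 = (4*(-1))*((1/8)*(1/7)*(-3 + 525)) - 16 = -522/(2*7) - 16 = -4*261/28 - 16 = -261/7 - 16 = -373/7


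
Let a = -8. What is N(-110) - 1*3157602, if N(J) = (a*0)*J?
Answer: -3157602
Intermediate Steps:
N(J) = 0 (N(J) = (-8*0)*J = 0*J = 0)
N(-110) - 1*3157602 = 0 - 1*3157602 = 0 - 3157602 = -3157602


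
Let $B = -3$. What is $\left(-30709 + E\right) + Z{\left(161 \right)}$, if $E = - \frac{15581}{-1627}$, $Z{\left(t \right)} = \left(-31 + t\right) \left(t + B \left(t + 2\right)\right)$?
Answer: $- \frac{119323242}{1627} \approx -73339.0$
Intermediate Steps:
$Z{\left(t \right)} = \left(-31 + t\right) \left(-6 - 2 t\right)$ ($Z{\left(t \right)} = \left(-31 + t\right) \left(t - 3 \left(t + 2\right)\right) = \left(-31 + t\right) \left(t - 3 \left(2 + t\right)\right) = \left(-31 + t\right) \left(t - \left(6 + 3 t\right)\right) = \left(-31 + t\right) \left(-6 - 2 t\right)$)
$E = \frac{15581}{1627}$ ($E = \left(-15581\right) \left(- \frac{1}{1627}\right) = \frac{15581}{1627} \approx 9.5765$)
$\left(-30709 + E\right) + Z{\left(161 \right)} = \left(-30709 + \frac{15581}{1627}\right) + \left(186 - 2 \cdot 161^{2} + 56 \cdot 161\right) = - \frac{49947962}{1627} + \left(186 - 51842 + 9016\right) = - \frac{49947962}{1627} - 42640 = - \frac{119323242}{1627}$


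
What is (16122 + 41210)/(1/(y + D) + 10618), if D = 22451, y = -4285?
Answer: 1041493112/192886589 ≈ 5.3995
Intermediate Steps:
(16122 + 41210)/(1/(y + D) + 10618) = (16122 + 41210)/(1/(-4285 + 22451) + 10618) = 57332/(1/18166 + 10618) = 57332/(192886589/18166) = 57332*(18166/192886589) = 1041493112/192886589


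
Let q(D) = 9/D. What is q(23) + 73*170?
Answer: 285439/23 ≈ 12410.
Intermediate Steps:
q(23) + 73*170 = 9/23 + 73*170 = 9*(1/23) + 12410 = 9/23 + 12410 = 285439/23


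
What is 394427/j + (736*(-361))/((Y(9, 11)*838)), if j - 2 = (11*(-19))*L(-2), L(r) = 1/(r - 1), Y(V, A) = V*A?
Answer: 49055116841/8918415 ≈ 5500.4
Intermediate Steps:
Y(V, A) = A*V
L(r) = 1/(-1 + r)
j = 215/3 (j = 2 + (11*(-19))/(-1 - 2) = 2 - 209/(-3) = 2 - 209*(-1/3) = 2 + 209/3 = 215/3 ≈ 71.667)
394427/j + (736*(-361))/((Y(9, 11)*838)) = 394427/(215/3) + (736*(-361))/(((11*9)*838)) = 394427*(3/215) - 265696/(99*838) = 1183281/215 - 265696/82962 = 1183281/215 - 265696*1/82962 = 1183281/215 - 132848/41481 = 49055116841/8918415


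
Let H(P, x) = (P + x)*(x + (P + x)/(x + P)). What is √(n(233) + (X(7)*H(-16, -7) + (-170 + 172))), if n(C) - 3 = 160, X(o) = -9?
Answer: I*√1077 ≈ 32.818*I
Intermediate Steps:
n(C) = 163 (n(C) = 3 + 160 = 163)
H(P, x) = (1 + x)*(P + x) (H(P, x) = (P + x)*(x + (P + x)/(P + x)) = (P + x)*(x + 1) = (P + x)*(1 + x) = (1 + x)*(P + x))
√(n(233) + (X(7)*H(-16, -7) + (-170 + 172))) = √(163 + (-9*(-16 - 7 + (-7)² - 16*(-7)) + (-170 + 172))) = √(163 + (-9*(-16 - 7 + 49 + 112) + 2)) = √(163 + (-9*138 + 2)) = √(163 + (-1242 + 2)) = √(163 - 1240) = √(-1077) = I*√1077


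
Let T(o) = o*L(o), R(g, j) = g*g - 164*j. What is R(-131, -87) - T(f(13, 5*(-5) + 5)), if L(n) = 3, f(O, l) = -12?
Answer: 31465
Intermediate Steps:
R(g, j) = g² - 164*j
T(o) = 3*o (T(o) = o*3 = 3*o)
R(-131, -87) - T(f(13, 5*(-5) + 5)) = ((-131)² - 164*(-87)) - 3*(-12) = (17161 + 14268) - 1*(-36) = 31429 + 36 = 31465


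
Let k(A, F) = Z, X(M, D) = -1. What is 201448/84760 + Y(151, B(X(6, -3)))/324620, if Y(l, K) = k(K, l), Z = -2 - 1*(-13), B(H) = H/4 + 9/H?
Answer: 125759581/52913060 ≈ 2.3767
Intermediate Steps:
B(H) = 9/H + H/4 (B(H) = H*(¼) + 9/H = H/4 + 9/H = 9/H + H/4)
Z = 11 (Z = -2 + 13 = 11)
k(A, F) = 11
Y(l, K) = 11
201448/84760 + Y(151, B(X(6, -3)))/324620 = 201448/84760 + 11/324620 = 201448*(1/84760) + 11*(1/324620) = 1937/815 + 11/324620 = 125759581/52913060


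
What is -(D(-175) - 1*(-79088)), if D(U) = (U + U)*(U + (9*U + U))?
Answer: -752838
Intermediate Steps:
D(U) = 22*U² (D(U) = (2*U)*(U + 10*U) = (2*U)*(11*U) = 22*U²)
-(D(-175) - 1*(-79088)) = -(22*(-175)² - 1*(-79088)) = -(22*30625 + 79088) = -(673750 + 79088) = -1*752838 = -752838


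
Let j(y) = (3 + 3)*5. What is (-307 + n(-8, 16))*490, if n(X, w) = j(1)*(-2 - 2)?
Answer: -209230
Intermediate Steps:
j(y) = 30 (j(y) = 6*5 = 30)
n(X, w) = -120 (n(X, w) = 30*(-2 - 2) = 30*(-4) = -120)
(-307 + n(-8, 16))*490 = (-307 - 120)*490 = -427*490 = -209230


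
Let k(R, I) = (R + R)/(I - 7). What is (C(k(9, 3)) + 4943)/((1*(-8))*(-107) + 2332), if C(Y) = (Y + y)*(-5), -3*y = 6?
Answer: 9951/6376 ≈ 1.5607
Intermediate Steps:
y = -2 (y = -⅓*6 = -2)
k(R, I) = 2*R/(-7 + I) (k(R, I) = (2*R)/(-7 + I) = 2*R/(-7 + I))
C(Y) = 10 - 5*Y (C(Y) = (Y - 2)*(-5) = (-2 + Y)*(-5) = 10 - 5*Y)
(C(k(9, 3)) + 4943)/((1*(-8))*(-107) + 2332) = ((10 - 10*9/(-7 + 3)) + 4943)/((1*(-8))*(-107) + 2332) = ((10 - 10*9/(-4)) + 4943)/(-8*(-107) + 2332) = ((10 - 10*9*(-1)/4) + 4943)/(856 + 2332) = ((10 - 5*(-9/2)) + 4943)/3188 = ((10 + 45/2) + 4943)*(1/3188) = (65/2 + 4943)*(1/3188) = (9951/2)*(1/3188) = 9951/6376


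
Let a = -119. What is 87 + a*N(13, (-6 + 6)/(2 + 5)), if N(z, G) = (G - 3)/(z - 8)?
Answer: 792/5 ≈ 158.40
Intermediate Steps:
N(z, G) = (-3 + G)/(-8 + z)
87 + a*N(13, (-6 + 6)/(2 + 5)) = 87 - 119*(-3 + (-6 + 6)/(2 + 5))/(-8 + 13) = 87 - 119*(-3 + 0/7)/5 = 87 - 119*(-3 + 0*(⅐))/5 = 87 - 119*(-3 + 0)/5 = 87 - 119*(-3)/5 = 87 - 119*(-⅗) = 87 + 357/5 = 792/5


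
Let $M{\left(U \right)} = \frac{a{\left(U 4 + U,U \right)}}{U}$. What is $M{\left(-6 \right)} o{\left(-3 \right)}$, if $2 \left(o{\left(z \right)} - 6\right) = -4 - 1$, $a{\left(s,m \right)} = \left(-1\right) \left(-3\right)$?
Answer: $- \frac{7}{4} \approx -1.75$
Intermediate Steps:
$a{\left(s,m \right)} = 3$
$o{\left(z \right)} = \frac{7}{2}$ ($o{\left(z \right)} = 6 + \frac{-4 - 1}{2} = 6 + \frac{1}{2} \left(-5\right) = 6 - \frac{5}{2} = \frac{7}{2}$)
$M{\left(U \right)} = \frac{3}{U}$
$M{\left(-6 \right)} o{\left(-3 \right)} = \frac{3}{-6} \cdot \frac{7}{2} = 3 \left(- \frac{1}{6}\right) \frac{7}{2} = \left(- \frac{1}{2}\right) \frac{7}{2} = - \frac{7}{4}$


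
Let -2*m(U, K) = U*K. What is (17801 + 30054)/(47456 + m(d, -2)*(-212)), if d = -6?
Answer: 47855/48728 ≈ 0.98208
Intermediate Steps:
m(U, K) = -K*U/2 (m(U, K) = -U*K/2 = -K*U/2)
(17801 + 30054)/(47456 + m(d, -2)*(-212)) = (17801 + 30054)/(47456 - 1/2*(-2)*(-6)*(-212)) = 47855/(47456 - 6*(-212)) = 47855/(47456 + 1272) = 47855/48728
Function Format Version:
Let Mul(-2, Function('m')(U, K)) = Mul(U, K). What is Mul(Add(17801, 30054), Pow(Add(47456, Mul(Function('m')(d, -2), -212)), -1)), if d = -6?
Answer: Rational(47855, 48728) ≈ 0.98208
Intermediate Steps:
Function('m')(U, K) = Mul(Rational(-1, 2), K, U) (Function('m')(U, K) = Mul(Rational(-1, 2), Mul(U, K)) = Mul(Rational(-1, 2), Mul(K, U)) = Mul(Rational(-1, 2), K, U))
Mul(Add(17801, 30054), Pow(Add(47456, Mul(Function('m')(d, -2), -212)), -1)) = Mul(Add(17801, 30054), Pow(Add(47456, Mul(Mul(Rational(-1, 2), -2, -6), -212)), -1)) = Mul(47855, Pow(Add(47456, Mul(-6, -212)), -1)) = Mul(47855, Pow(Add(47456, 1272), -1)) = Mul(47855, Pow(48728, -1)) = Mul(47855, Rational(1, 48728)) = Rational(47855, 48728)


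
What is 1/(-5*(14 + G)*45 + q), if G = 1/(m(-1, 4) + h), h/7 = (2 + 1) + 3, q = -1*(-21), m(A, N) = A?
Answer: -41/128514 ≈ -0.00031903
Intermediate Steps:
q = 21
h = 42 (h = 7*((2 + 1) + 3) = 7*(3 + 3) = 7*6 = 42)
G = 1/41 (G = 1/(-1 + 42) = 1/41 ≈ 0.024390)
1/(-5*(14 + G)*45 + q) = 1/(-5*(14 + 1/41)*45 + 21) = 1/(-5*575/41*45 + 21) = 1/(-2875/41*45 + 21) = 1/(-129375/41 + 21) = 1/(-128514/41) = -41/128514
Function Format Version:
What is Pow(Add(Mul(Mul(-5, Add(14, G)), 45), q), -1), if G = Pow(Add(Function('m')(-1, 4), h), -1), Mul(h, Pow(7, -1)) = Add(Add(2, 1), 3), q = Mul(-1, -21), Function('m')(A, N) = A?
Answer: Rational(-41, 128514) ≈ -0.00031903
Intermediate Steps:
q = 21
h = 42 (h = Mul(7, Add(Add(2, 1), 3)) = Mul(7, Add(3, 3)) = Mul(7, 6) = 42)
G = Rational(1, 41) (G = Pow(Add(-1, 42), -1) = Pow(41, -1) = Rational(1, 41) ≈ 0.024390)
Pow(Add(Mul(Mul(-5, Add(14, G)), 45), q), -1) = Pow(Add(Mul(Mul(-5, Add(14, Rational(1, 41))), 45), 21), -1) = Pow(Add(Mul(Mul(-5, Rational(575, 41)), 45), 21), -1) = Pow(Add(Mul(Rational(-2875, 41), 45), 21), -1) = Pow(Add(Rational(-129375, 41), 21), -1) = Pow(Rational(-128514, 41), -1) = Rational(-41, 128514)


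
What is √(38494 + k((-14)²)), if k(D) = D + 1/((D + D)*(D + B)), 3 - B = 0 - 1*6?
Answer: √1274742644410/5740 ≈ 196.70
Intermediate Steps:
B = 9 (B = 3 - (0 - 1*6) = 3 - (0 - 6) = 3 - 1*(-6) = 3 + 6 = 9)
k(D) = D + 1/(2*D*(9 + D)) (k(D) = D + 1/((D + D)*(D + 9)) = D + 1/(((2*D))*(9 + D)) = D + (1/(2*D))/(9 + D) = D + 1/(2*D*(9 + D)))
√(38494 + k((-14)²)) = √(38494 + (½ + ((-14)²)³ + 9*((-14)²)²)/(((-14)²)*(9 + (-14)²))) = √(38494 + (½ + 196³ + 9*196²)/(196*(9 + 196))) = √(38494 + (1/196)*(½ + 7529536 + 9*38416)/205) = √(38494 + (1/196)*(1/205)*(½ + 7529536 + 345744)) = √(38494 + (1/196)*(1/205)*(15750561/2)) = √(38494 + 15750561/80360) = √(3109128401/80360) = √1274742644410/5740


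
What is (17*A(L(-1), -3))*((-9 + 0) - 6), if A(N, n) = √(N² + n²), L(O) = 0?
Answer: -765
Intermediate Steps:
(17*A(L(-1), -3))*((-9 + 0) - 6) = (17*√(0² + (-3)²))*((-9 + 0) - 6) = (17*√(0 + 9))*(-9 - 6) = (17*√9)*(-15) = (17*3)*(-15) = 51*(-15) = -765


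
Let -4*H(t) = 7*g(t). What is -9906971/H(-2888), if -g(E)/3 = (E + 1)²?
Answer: -39627884/175030149 ≈ -0.22641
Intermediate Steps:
g(E) = -3*(1 + E)² (g(E) = -3*(E + 1)² = -3*(1 + E)²)
H(t) = 21*(1 + t)²/4 (H(t) = -7*(-3*(1 + t)²)/4 = -(-21)*(1 + t)²/4 = 21*(1 + t)²/4)
-9906971/H(-2888) = -9906971*4/(21*(1 - 2888)²) = -9906971/((21/4)*(-2887)²) = -9906971/((21/4)*8334769) = -9906971/175030149/4 = -9906971*4/175030149 = -39627884/175030149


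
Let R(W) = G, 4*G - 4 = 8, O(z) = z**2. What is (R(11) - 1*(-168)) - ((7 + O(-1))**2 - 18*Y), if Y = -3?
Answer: 53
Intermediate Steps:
G = 3 (G = 1 + (1/4)*8 = 1 + 2 = 3)
R(W) = 3
(R(11) - 1*(-168)) - ((7 + O(-1))**2 - 18*Y) = (3 - 1*(-168)) - ((7 + (-1)**2)**2 - 18*(-3)) = (3 + 168) - ((7 + 1)**2 - 1*(-54)) = 171 - (8**2 + 54) = 171 - (64 + 54) = 171 - 1*118 = 171 - 118 = 53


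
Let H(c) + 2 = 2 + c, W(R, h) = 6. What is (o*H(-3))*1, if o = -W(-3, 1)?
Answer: 18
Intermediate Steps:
H(c) = c (H(c) = -2 + (2 + c) = c)
o = -6 (o = -1*6 = -6)
(o*H(-3))*1 = -6*(-3)*1 = 18*1 = 18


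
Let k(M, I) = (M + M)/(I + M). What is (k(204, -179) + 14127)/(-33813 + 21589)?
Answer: -353583/305600 ≈ -1.1570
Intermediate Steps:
k(M, I) = 2*M/(I + M) (k(M, I) = (2*M)/(I + M) = 2*M/(I + M))
(k(204, -179) + 14127)/(-33813 + 21589) = (2*204/(-179 + 204) + 14127)/(-33813 + 21589) = (2*204/25 + 14127)/(-12224) = (2*204*(1/25) + 14127)*(-1/12224) = (408/25 + 14127)*(-1/12224) = (353583/25)*(-1/12224) = -353583/305600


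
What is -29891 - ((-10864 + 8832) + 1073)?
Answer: -28932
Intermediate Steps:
-29891 - ((-10864 + 8832) + 1073) = -29891 - (-2032 + 1073) = -29891 - 1*(-959) = -29891 + 959 = -28932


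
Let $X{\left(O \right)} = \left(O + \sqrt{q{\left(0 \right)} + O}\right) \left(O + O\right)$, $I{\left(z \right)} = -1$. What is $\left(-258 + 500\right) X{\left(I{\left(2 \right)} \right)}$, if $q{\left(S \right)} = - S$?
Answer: $484 - 484 i \approx 484.0 - 484.0 i$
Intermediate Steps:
$X{\left(O \right)} = 2 O \left(O + \sqrt{O}\right)$ ($X{\left(O \right)} = \left(O + \sqrt{\left(-1\right) 0 + O}\right) \left(O + O\right) = \left(O + \sqrt{0 + O}\right) 2 O = \left(O + \sqrt{O}\right) 2 O = 2 O \left(O + \sqrt{O}\right)$)
$\left(-258 + 500\right) X{\left(I{\left(2 \right)} \right)} = \left(-258 + 500\right) 2 \left(-1\right) \left(-1 + \sqrt{-1}\right) = 242 \cdot 2 \left(-1\right) \left(-1 + i\right) = 242 \left(2 - 2 i\right) = 484 - 484 i$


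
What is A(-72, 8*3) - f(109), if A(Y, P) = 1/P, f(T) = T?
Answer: -2615/24 ≈ -108.96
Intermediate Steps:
A(-72, 8*3) - f(109) = 1/(8*3) - 1*109 = 1/24 - 109 = -2615/24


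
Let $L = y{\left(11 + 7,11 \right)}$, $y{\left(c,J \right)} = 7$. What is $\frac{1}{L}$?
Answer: $\frac{1}{7} \approx 0.14286$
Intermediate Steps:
$L = 7$
$\frac{1}{L} = \frac{1}{7}$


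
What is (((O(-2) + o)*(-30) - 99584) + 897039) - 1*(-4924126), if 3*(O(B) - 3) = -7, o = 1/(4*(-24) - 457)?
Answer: 3164023263/553 ≈ 5.7216e+6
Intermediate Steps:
o = -1/553 (o = 1/(-96 - 457) = 1/(-553) = -1/553 ≈ -0.0018083)
O(B) = ⅔ (O(B) = 3 + (⅓)*(-7) = 3 - 7/3 = ⅔)
(((O(-2) + o)*(-30) - 99584) + 897039) - 1*(-4924126) = (((⅔ - 1/553)*(-30) - 99584) + 897039) - 1*(-4924126) = (((1103/1659)*(-30) - 99584) + 897039) + 4924126 = ((-11030/553 - 99584) + 897039) + 4924126 = (-55080982/553 + 897039) + 4924126 = 440981585/553 + 4924126 = 3164023263/553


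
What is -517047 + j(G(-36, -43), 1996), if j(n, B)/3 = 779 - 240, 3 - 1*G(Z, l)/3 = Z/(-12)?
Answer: -515430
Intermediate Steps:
G(Z, l) = 9 + Z/4 (G(Z, l) = 9 - 3*Z/(-12) = 9 - 3*Z*(-1)/12 = 9 - (-1)*Z/4 = 9 + Z/4)
j(n, B) = 1617 (j(n, B) = 3*(779 - 240) = 3*539 = 1617)
-517047 + j(G(-36, -43), 1996) = -517047 + 1617 = -515430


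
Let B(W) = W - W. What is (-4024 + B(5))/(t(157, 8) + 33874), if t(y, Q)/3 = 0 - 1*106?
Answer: -1006/8389 ≈ -0.11992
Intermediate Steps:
t(y, Q) = -318 (t(y, Q) = 3*(0 - 1*106) = 3*(0 - 106) = 3*(-106) = -318)
B(W) = 0
(-4024 + B(5))/(t(157, 8) + 33874) = (-4024 + 0)/(-318 + 33874) = -4024/33556 = -4024*1/33556 = -1006/8389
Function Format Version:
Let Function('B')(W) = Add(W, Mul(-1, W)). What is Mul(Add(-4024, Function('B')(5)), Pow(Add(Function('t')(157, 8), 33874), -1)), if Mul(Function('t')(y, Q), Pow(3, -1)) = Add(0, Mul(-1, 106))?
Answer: Rational(-1006, 8389) ≈ -0.11992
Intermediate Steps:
Function('t')(y, Q) = -318 (Function('t')(y, Q) = Mul(3, Add(0, Mul(-1, 106))) = Mul(3, Add(0, -106)) = Mul(3, -106) = -318)
Function('B')(W) = 0
Mul(Add(-4024, Function('B')(5)), Pow(Add(Function('t')(157, 8), 33874), -1)) = Mul(Add(-4024, 0), Pow(Add(-318, 33874), -1)) = Mul(-4024, Pow(33556, -1)) = Mul(-4024, Rational(1, 33556)) = Rational(-1006, 8389)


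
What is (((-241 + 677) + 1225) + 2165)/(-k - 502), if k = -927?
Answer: 3826/425 ≈ 9.0023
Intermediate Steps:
(((-241 + 677) + 1225) + 2165)/(-k - 502) = (((-241 + 677) + 1225) + 2165)/(-1*(-927) - 502) = ((436 + 1225) + 2165)/(927 - 502) = (1661 + 2165)/425 = 3826*(1/425) = 3826/425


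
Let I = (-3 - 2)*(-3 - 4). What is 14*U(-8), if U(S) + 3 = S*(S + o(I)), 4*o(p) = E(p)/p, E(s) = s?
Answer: 826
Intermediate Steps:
I = 35 (I = -5*(-7) = 35)
o(p) = ¼ (o(p) = (p/p)/4 = (¼)*1 = ¼)
U(S) = -3 + S*(¼ + S) (U(S) = -3 + S*(S + ¼) = -3 + S*(¼ + S))
14*U(-8) = 14*(-3 + (-8)² + (¼)*(-8)) = 14*(-3 + 64 - 2) = 14*59 = 826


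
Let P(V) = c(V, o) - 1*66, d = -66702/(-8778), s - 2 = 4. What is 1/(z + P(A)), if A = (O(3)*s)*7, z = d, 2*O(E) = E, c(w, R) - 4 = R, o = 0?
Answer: -1463/79589 ≈ -0.018382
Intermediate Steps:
s = 6 (s = 2 + 4 = 6)
c(w, R) = 4 + R
O(E) = E/2
d = 11117/1463 (d = -66702*(-1/8778) = 11117/1463 ≈ 7.5988)
z = 11117/1463 ≈ 7.5988
A = 63 (A = (((½)*3)*6)*7 = ((3/2)*6)*7 = 9*7 = 63)
P(V) = -62 (P(V) = (4 + 0) - 1*66 = 4 - 66 = -62)
1/(z + P(A)) = 1/(11117/1463 - 62) = 1/(-79589/1463) = -1463/79589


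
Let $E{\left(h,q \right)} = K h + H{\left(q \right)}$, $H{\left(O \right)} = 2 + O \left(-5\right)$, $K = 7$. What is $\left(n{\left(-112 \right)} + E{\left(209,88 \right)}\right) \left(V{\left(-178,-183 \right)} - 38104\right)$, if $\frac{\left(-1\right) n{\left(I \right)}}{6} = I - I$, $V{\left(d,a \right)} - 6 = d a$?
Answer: $-5662100$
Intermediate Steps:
$V{\left(d,a \right)} = 6 + a d$ ($V{\left(d,a \right)} = 6 + d a = 6 + a d$)
$n{\left(I \right)} = 0$ ($n{\left(I \right)} = - 6 \left(I - I\right) = \left(-6\right) 0 = 0$)
$H{\left(O \right)} = 2 - 5 O$
$E{\left(h,q \right)} = 2 - 5 q + 7 h$ ($E{\left(h,q \right)} = 7 h - \left(-2 + 5 q\right) = 2 - 5 q + 7 h$)
$\left(n{\left(-112 \right)} + E{\left(209,88 \right)}\right) \left(V{\left(-178,-183 \right)} - 38104\right) = \left(0 + \left(2 - 440 + 7 \cdot 209\right)\right) \left(\left(6 - -32574\right) - 38104\right) = \left(0 + \left(2 - 440 + 1463\right)\right) \left(\left(6 + 32574\right) - 38104\right) = \left(0 + 1025\right) \left(32580 - 38104\right) = 1025 \left(-5524\right) = -5662100$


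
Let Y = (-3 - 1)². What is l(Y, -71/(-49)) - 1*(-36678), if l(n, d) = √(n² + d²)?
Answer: 36678 + √619697/49 ≈ 36694.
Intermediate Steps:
Y = 16 (Y = (-4)² = 16)
l(n, d) = √(d² + n²)
l(Y, -71/(-49)) - 1*(-36678) = √((-71/(-49))² + 16²) - 1*(-36678) = √((-71*(-1/49))² + 256) + 36678 = √((71/49)² + 256) + 36678 = √(5041/2401 + 256) + 36678 = √(619697/2401) + 36678 = √619697/49 + 36678 = 36678 + √619697/49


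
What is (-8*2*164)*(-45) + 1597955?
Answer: 1716035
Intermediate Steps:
(-8*2*164)*(-45) + 1597955 = -16*164*(-45) + 1597955 = -2624*(-45) + 1597955 = 118080 + 1597955 = 1716035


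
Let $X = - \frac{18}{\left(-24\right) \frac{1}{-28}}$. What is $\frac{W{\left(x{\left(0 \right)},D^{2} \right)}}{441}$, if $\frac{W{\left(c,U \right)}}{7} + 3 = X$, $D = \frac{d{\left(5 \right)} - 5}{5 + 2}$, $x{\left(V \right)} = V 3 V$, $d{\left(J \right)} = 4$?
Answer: $- \frac{8}{21} \approx -0.38095$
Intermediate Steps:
$x{\left(V \right)} = 3 V^{2}$ ($x{\left(V \right)} = 3 V V = 3 V^{2}$)
$D = - \frac{1}{7}$ ($D = \frac{4 - 5}{5 + 2} = - \frac{1}{7} \approx -0.14286$)
$X = -21$ ($X = - \frac{18}{\left(-24\right) \left(- \frac{1}{28}\right)} = - \frac{18}{\frac{6}{7}} = \left(-18\right) \frac{7}{6} = -21$)
$W{\left(c,U \right)} = -168$ ($W{\left(c,U \right)} = -21 + 7 \left(-21\right) = -21 - 147 = -168$)
$\frac{W{\left(x{\left(0 \right)},D^{2} \right)}}{441} = - \frac{168}{441} = \left(-168\right) \frac{1}{441} = - \frac{8}{21}$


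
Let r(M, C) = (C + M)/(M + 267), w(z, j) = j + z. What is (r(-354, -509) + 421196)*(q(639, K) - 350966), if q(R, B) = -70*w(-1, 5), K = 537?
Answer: -4290459938030/29 ≈ -1.4795e+11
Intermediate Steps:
r(M, C) = (C + M)/(267 + M)
q(R, B) = -280 (q(R, B) = -70*(5 - 1) = -70*4 = -280)
(r(-354, -509) + 421196)*(q(639, K) - 350966) = ((-509 - 354)/(267 - 354) + 421196)*(-280 - 350966) = (-863/(-87) + 421196)*(-351246) = (-1/87*(-863) + 421196)*(-351246) = (863/87 + 421196)*(-351246) = (36644915/87)*(-351246) = -4290459938030/29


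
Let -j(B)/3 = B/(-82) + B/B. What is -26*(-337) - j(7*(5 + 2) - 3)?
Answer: 359296/41 ≈ 8763.3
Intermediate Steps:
j(B) = -3 + 3*B/82 (j(B) = -3*(B/(-82) + B/B) = -3*(B*(-1/82) + 1) = -3*(-B/82 + 1) = -3*(1 - B/82) = -3 + 3*B/82)
-26*(-337) - j(7*(5 + 2) - 3) = -26*(-337) - (-3 + 3*(7*(5 + 2) - 3)/82) = 8762 - (-3 + 3*(7*7 - 3)/82) = 8762 - (-3 + 3*(49 - 3)/82) = 8762 - (-3 + (3/82)*46) = 8762 - (-3 + 69/41) = 8762 - 1*(-54/41) = 8762 + 54/41 = 359296/41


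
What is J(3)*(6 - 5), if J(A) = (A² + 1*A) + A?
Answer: 15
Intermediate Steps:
J(A) = A² + 2*A (J(A) = (A² + A) + A = (A + A²) + A = A² + 2*A)
J(3)*(6 - 5) = (3*(2 + 3))*(6 - 5) = (3*5)*1 = 15*1 = 15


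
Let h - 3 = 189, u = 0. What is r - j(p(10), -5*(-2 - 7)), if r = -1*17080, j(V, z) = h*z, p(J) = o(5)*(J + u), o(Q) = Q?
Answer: -25720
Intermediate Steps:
h = 192 (h = 3 + 189 = 192)
p(J) = 5*J (p(J) = 5*(J + 0) = 5*J)
j(V, z) = 192*z
r = -17080
r - j(p(10), -5*(-2 - 7)) = -17080 - 192*(-5*(-2 - 7)) = -17080 - 192*(-5*(-9)) = -17080 - 192*45 = -17080 - 1*8640 = -17080 - 8640 = -25720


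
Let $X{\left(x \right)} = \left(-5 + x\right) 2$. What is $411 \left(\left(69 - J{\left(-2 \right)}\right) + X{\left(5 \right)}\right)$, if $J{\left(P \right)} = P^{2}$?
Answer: $26715$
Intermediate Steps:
$X{\left(x \right)} = -10 + 2 x$
$411 \left(\left(69 - J{\left(-2 \right)}\right) + X{\left(5 \right)}\right) = 411 \left(\left(69 - \left(-2\right)^{2}\right) + \left(-10 + 2 \cdot 5\right)\right) = 411 \left(\left(69 - 4\right) + \left(-10 + 10\right)\right) = 411 \left(\left(69 - 4\right) + 0\right) = 411 \left(65 + 0\right) = 411 \cdot 65 = 26715$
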